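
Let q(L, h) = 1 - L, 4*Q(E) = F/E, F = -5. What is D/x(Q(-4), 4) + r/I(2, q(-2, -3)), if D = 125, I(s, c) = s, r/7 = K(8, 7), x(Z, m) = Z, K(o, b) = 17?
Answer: 919/2 ≈ 459.50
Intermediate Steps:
Q(E) = -5/(4*E) (Q(E) = (-5/E)/4 = -5/(4*E))
r = 119 (r = 7*17 = 119)
D/x(Q(-4), 4) + r/I(2, q(-2, -3)) = 125/((-5/4/(-4))) + 119/2 = 125/((-5/4*(-¼))) + 119*(½) = 125/(5/16) + 119/2 = 125*(16/5) + 119/2 = 400 + 119/2 = 919/2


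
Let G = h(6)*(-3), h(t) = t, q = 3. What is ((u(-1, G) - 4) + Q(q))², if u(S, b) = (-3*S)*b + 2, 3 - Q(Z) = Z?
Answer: 3136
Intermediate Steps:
Q(Z) = 3 - Z
G = -18 (G = 6*(-3) = -18)
u(S, b) = 2 - 3*S*b (u(S, b) = -3*S*b + 2 = 2 - 3*S*b)
((u(-1, G) - 4) + Q(q))² = (((2 - 3*(-1)*(-18)) - 4) + (3 - 1*3))² = (((2 - 54) - 4) + (3 - 3))² = ((-52 - 4) + 0)² = (-56 + 0)² = (-56)² = 3136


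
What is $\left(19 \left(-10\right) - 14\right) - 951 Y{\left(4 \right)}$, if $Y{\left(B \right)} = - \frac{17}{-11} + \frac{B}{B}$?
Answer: $- \frac{28872}{11} \approx -2624.7$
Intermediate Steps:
$Y{\left(B \right)} = \frac{28}{11}$ ($Y{\left(B \right)} = \left(-17\right) \left(- \frac{1}{11}\right) + 1 = \frac{17}{11} + 1 = \frac{28}{11}$)
$\left(19 \left(-10\right) - 14\right) - 951 Y{\left(4 \right)} = \left(19 \left(-10\right) - 14\right) - \frac{26628}{11} = \left(-190 - 14\right) - \frac{26628}{11} = -204 - \frac{26628}{11} = - \frac{28872}{11}$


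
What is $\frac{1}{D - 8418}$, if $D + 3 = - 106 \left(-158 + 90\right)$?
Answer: $- \frac{1}{1213} \approx -0.0008244$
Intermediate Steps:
$D = 7205$ ($D = -3 - 106 \left(-158 + 90\right) = -3 - -7208 = -3 + 7208 = 7205$)
$\frac{1}{D - 8418} = \frac{1}{7205 - 8418} = \frac{1}{-1213} = - \frac{1}{1213}$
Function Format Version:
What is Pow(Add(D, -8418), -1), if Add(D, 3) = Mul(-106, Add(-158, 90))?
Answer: Rational(-1, 1213) ≈ -0.00082440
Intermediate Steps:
D = 7205 (D = Add(-3, Mul(-106, Add(-158, 90))) = Add(-3, Mul(-106, -68)) = Add(-3, 7208) = 7205)
Pow(Add(D, -8418), -1) = Pow(Add(7205, -8418), -1) = Pow(-1213, -1) = Rational(-1, 1213)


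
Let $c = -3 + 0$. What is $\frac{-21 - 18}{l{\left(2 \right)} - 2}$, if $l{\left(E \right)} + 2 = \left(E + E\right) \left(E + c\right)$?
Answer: $\frac{39}{8} \approx 4.875$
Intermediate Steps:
$c = -3$
$l{\left(E \right)} = -2 + 2 E \left(-3 + E\right)$ ($l{\left(E \right)} = -2 + \left(E + E\right) \left(E - 3\right) = -2 + 2 E \left(-3 + E\right)$)
$\frac{-21 - 18}{l{\left(2 \right)} - 2} = \frac{-21 - 18}{\left(-2 - 12 + 2 \cdot 2^{2}\right) - 2} = \frac{1}{\left(-2 - 12 + 2 \cdot 4\right) - 2} \left(-39\right) = \frac{1}{\left(-2 - 12 + 8\right) - 2} \left(-39\right) = \frac{1}{-6 - 2} \left(-39\right) = \frac{1}{-8} \left(-39\right) = \left(- \frac{1}{8}\right) \left(-39\right) = \frac{39}{8}$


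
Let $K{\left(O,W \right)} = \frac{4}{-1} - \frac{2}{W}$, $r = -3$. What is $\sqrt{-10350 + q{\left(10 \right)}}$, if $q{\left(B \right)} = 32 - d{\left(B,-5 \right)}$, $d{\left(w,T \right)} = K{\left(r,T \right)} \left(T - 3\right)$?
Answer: $\frac{i \sqrt{258670}}{5} \approx 101.72 i$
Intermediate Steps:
$K{\left(O,W \right)} = -4 - \frac{2}{W}$ ($K{\left(O,W \right)} = 4 \left(-1\right) - \frac{2}{W} = -4 - \frac{2}{W}$)
$d{\left(w,T \right)} = \left(-4 - \frac{2}{T}\right) \left(-3 + T\right)$ ($d{\left(w,T \right)} = \left(-4 - \frac{2}{T}\right) \left(T - 3\right) = \left(-4 - \frac{2}{T}\right) \left(-3 + T\right)$)
$q{\left(B \right)} = \frac{16}{5}$ ($q{\left(B \right)} = 32 - \left(10 - -20 + \frac{6}{-5}\right) = 32 - \left(10 + 20 + 6 \left(- \frac{1}{5}\right)\right) = 32 - \left(10 + 20 - \frac{6}{5}\right) = 32 - \frac{144}{5} = \frac{16}{5}$)
$\sqrt{-10350 + q{\left(10 \right)}} = \sqrt{-10350 + \frac{16}{5}} = \sqrt{- \frac{51734}{5}} = \frac{i \sqrt{258670}}{5}$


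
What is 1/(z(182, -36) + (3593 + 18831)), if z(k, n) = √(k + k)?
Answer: 5606/125708853 - √91/251417706 ≈ 4.4557e-5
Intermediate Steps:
z(k, n) = √2*√k (z(k, n) = √(2*k) = √2*√k)
1/(z(182, -36) + (3593 + 18831)) = 1/(√2*√182 + (3593 + 18831)) = 1/(2*√91 + 22424) = 1/(22424 + 2*√91)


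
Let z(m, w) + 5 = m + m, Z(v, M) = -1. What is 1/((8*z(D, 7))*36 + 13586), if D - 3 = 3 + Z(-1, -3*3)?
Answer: 1/15026 ≈ 6.6551e-5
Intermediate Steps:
D = 5 (D = 3 + (3 - 1) = 3 + 2 = 5)
z(m, w) = -5 + 2*m (z(m, w) = -5 + (m + m) = -5 + 2*m)
1/((8*z(D, 7))*36 + 13586) = 1/((8*(-5 + 2*5))*36 + 13586) = 1/((8*(-5 + 10))*36 + 13586) = 1/((8*5)*36 + 13586) = 1/(40*36 + 13586) = 1/(1440 + 13586) = 1/15026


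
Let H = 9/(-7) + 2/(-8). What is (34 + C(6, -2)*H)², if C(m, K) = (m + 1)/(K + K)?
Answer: 344569/256 ≈ 1346.0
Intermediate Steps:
C(m, K) = (1 + m)/(2*K) (C(m, K) = (1 + m)/((2*K)) = (1 + m)*(1/(2*K)) = (1 + m)/(2*K))
H = -43/28 (H = 9*(-⅐) + 2*(-⅛) = -9/7 - ¼ = -43/28 ≈ -1.5357)
(34 + C(6, -2)*H)² = (34 + ((½)*(1 + 6)/(-2))*(-43/28))² = (34 + ((½)*(-½)*7)*(-43/28))² = (34 - 7/4*(-43/28))² = (34 + 43/16)² = (587/16)² = 344569/256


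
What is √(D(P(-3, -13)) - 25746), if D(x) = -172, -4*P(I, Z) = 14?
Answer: I*√25918 ≈ 160.99*I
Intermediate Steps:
P(I, Z) = -7/2 (P(I, Z) = -¼*14 = -7/2)
√(D(P(-3, -13)) - 25746) = √(-172 - 25746) = √(-25918) = I*√25918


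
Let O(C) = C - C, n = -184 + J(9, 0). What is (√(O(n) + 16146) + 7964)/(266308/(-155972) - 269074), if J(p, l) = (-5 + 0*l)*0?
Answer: -310540252/10492069059 - 38993*√1794/3497356353 ≈ -0.030070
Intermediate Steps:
J(p, l) = 0 (J(p, l) = (-5 + 0)*0 = -5*0 = 0)
n = -184 (n = -184 + 0 = -184)
O(C) = 0
(√(O(n) + 16146) + 7964)/(266308/(-155972) - 269074) = (√(0 + 16146) + 7964)/(266308/(-155972) - 269074) = (√16146 + 7964)/(266308*(-1/155972) - 269074) = (3*√1794 + 7964)/(-66577/38993 - 269074) = (7964 + 3*√1794)/(-10492069059/38993) = (7964 + 3*√1794)*(-38993/10492069059) = -310540252/10492069059 - 38993*√1794/3497356353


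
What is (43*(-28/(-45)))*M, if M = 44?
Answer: 52976/45 ≈ 1177.2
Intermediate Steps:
(43*(-28/(-45)))*M = (43*(-28/(-45)))*44 = (43*(-28*(-1/45)))*44 = (43*(28/45))*44 = (1204/45)*44 = 52976/45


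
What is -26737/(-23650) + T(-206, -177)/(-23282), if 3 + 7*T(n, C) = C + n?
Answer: 2183282369/1927167550 ≈ 1.1329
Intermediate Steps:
T(n, C) = -3/7 + C/7 + n/7 (T(n, C) = -3/7 + (C + n)/7 = -3/7 + (C/7 + n/7) = -3/7 + C/7 + n/7)
-26737/(-23650) + T(-206, -177)/(-23282) = -26737/(-23650) + (-3/7 + (⅐)*(-177) + (⅐)*(-206))/(-23282) = -26737*(-1/23650) + (-3/7 - 177/7 - 206/7)*(-1/23282) = 26737/23650 - 386/7*(-1/23282) = 26737/23650 + 193/81487 = 2183282369/1927167550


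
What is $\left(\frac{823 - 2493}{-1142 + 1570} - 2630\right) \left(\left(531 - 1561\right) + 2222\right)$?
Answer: $- \frac{335938380}{107} \approx -3.1396 \cdot 10^{6}$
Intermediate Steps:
$\left(\frac{823 - 2493}{-1142 + 1570} - 2630\right) \left(\left(531 - 1561\right) + 2222\right) = \left(- \frac{1670}{428} - 2630\right) \left(\left(531 - 1561\right) + 2222\right) = \left(\left(-1670\right) \frac{1}{428} - 2630\right) \left(-1030 + 2222\right) = \left(- \frac{835}{214} - 2630\right) 1192 = \left(- \frac{563655}{214}\right) 1192 = - \frac{335938380}{107}$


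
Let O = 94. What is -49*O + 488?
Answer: -4118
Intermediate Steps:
-49*O + 488 = -49*94 + 488 = -4606 + 488 = -4118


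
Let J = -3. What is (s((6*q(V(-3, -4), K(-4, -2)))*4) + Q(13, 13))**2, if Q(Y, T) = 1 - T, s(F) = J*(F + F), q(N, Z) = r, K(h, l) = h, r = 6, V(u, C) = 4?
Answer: 767376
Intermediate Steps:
q(N, Z) = 6
s(F) = -6*F (s(F) = -3*(F + F) = -6*F)
(s((6*q(V(-3, -4), K(-4, -2)))*4) + Q(13, 13))**2 = (-6*6*6*4 + (1 - 1*13))**2 = (-216*4 + (1 - 13))**2 = (-6*144 - 12)**2 = (-864 - 12)**2 = (-876)**2 = 767376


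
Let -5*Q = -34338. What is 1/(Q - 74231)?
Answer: -5/336817 ≈ -1.4845e-5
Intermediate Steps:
Q = 34338/5 (Q = -⅕*(-34338) = 34338/5 ≈ 6867.6)
1/(Q - 74231) = 1/(34338/5 - 74231) = 1/(-336817/5) = -5/336817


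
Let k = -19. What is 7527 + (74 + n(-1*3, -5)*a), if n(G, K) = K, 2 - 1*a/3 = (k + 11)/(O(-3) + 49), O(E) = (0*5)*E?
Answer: 370859/49 ≈ 7568.5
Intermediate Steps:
O(E) = 0 (O(E) = 0*E = 0)
a = 318/49 (a = 6 - 3*(-19 + 11)/(0 + 49) = 6 - (-24)/49 = 6 - 3*(-8/49) = 6 + 24/49 = 318/49 ≈ 6.4898)
7527 + (74 + n(-1*3, -5)*a) = 7527 + (74 - 5*318/49) = 7527 + (74 - 1590/49) = 7527 + 2036/49 = 370859/49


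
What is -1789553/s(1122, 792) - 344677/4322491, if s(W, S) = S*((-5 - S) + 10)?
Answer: 7520488183715/2694225930264 ≈ 2.7913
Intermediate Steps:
s(W, S) = S*(5 - S)
-1789553/s(1122, 792) - 344677/4322491 = -1789553*1/(792*(5 - 1*792)) - 344677/4322491 = -1789553*1/(792*(5 - 792)) - 344677*1/4322491 = -1789553/(792*(-787)) - 344677/4322491 = -1789553/(-623304) - 344677/4322491 = -1789553*(-1/623304) - 344677/4322491 = 1789553/623304 - 344677/4322491 = 7520488183715/2694225930264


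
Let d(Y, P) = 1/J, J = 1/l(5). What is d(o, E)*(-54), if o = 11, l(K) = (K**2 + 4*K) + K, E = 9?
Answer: -2700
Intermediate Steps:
l(K) = K**2 + 5*K
J = 1/50 (J = 1/(5*(5 + 5)) = 1/(5*10) = 1/50 ≈ 0.020000)
d(Y, P) = 50 (d(Y, P) = 1/(1/50) = 50)
d(o, E)*(-54) = 50*(-54) = -2700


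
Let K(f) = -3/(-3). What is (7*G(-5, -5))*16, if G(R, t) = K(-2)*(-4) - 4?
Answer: -896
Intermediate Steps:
K(f) = 1 (K(f) = -3*(-1/3) = 1)
G(R, t) = -8 (G(R, t) = 1*(-4) - 4 = -4 - 4 = -8)
(7*G(-5, -5))*16 = (7*(-8))*16 = -56*16 = -896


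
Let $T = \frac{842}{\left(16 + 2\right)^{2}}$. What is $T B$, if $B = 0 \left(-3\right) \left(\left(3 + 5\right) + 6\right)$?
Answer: $0$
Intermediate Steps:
$T = \frac{421}{162}$ ($T = \frac{842}{18^{2}} = \frac{842}{324} = 842 \cdot \frac{1}{324} = \frac{421}{162} \approx 2.5988$)
$B = 0$ ($B = 0 \left(8 + 6\right) = 0 \cdot 14 = 0$)
$T B = \frac{421}{162} \cdot 0 = 0$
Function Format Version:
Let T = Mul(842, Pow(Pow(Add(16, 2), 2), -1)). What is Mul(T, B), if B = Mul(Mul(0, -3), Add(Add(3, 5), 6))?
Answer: 0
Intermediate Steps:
T = Rational(421, 162) (T = Mul(842, Pow(Pow(18, 2), -1)) = Mul(842, Pow(324, -1)) = Mul(842, Rational(1, 324)) = Rational(421, 162) ≈ 2.5988)
B = 0 (B = Mul(0, Add(8, 6)) = Mul(0, 14) = 0)
Mul(T, B) = Mul(Rational(421, 162), 0) = 0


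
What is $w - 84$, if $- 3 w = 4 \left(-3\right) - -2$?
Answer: $- \frac{242}{3} \approx -80.667$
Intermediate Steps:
$w = \frac{10}{3}$ ($w = - \frac{4 \left(-3\right) - -2}{3} = - \frac{-12 + 2}{3} = \left(- \frac{1}{3}\right) \left(-10\right) = \frac{10}{3} \approx 3.3333$)
$w - 84 = \frac{10}{3} - 84 = - \frac{242}{3}$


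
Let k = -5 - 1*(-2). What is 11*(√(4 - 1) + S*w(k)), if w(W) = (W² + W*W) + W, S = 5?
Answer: 825 + 11*√3 ≈ 844.05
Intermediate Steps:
k = -3 (k = -5 + 2 = -3)
w(W) = W + 2*W² (w(W) = (W² + W²) + W = 2*W² + W = W + 2*W²)
11*(√(4 - 1) + S*w(k)) = 11*(√(4 - 1) + 5*(-3*(1 + 2*(-3)))) = 11*(√3 + 5*(-3*(1 - 6))) = 11*(√3 + 5*(-3*(-5))) = 11*(√3 + 5*15) = 11*(√3 + 75) = 11*(75 + √3) = 825 + 11*√3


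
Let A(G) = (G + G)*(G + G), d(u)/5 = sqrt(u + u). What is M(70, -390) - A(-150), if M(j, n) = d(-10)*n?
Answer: -90000 - 3900*I*sqrt(5) ≈ -90000.0 - 8720.7*I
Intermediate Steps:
d(u) = 5*sqrt(2)*sqrt(u) (d(u) = 5*sqrt(u + u) = 5*sqrt(2*u) = 5*(sqrt(2)*sqrt(u)) = 5*sqrt(2)*sqrt(u))
A(G) = 4*G**2 (A(G) = (2*G)*(2*G) = 4*G**2)
M(j, n) = 10*I*n*sqrt(5) (M(j, n) = (5*sqrt(2)*sqrt(-10))*n = (5*sqrt(2)*(I*sqrt(10)))*n = (10*I*sqrt(5))*n = 10*I*n*sqrt(5))
M(70, -390) - A(-150) = 10*I*(-390)*sqrt(5) - 4*(-150)**2 = -3900*I*sqrt(5) - 4*22500 = -3900*I*sqrt(5) - 1*90000 = -3900*I*sqrt(5) - 90000 = -90000 - 3900*I*sqrt(5)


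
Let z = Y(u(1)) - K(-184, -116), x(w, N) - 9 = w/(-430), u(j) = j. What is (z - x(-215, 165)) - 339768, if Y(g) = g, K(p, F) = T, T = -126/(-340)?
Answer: -28881034/85 ≈ -3.3978e+5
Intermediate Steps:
T = 63/170 (T = -126*(-1/340) = 63/170 ≈ 0.37059)
x(w, N) = 9 - w/430 (x(w, N) = 9 + w/(-430) = 9 + w*(-1/430) = 9 - w/430)
K(p, F) = 63/170
z = 107/170 (z = 1 - 1*63/170 = 1 - 63/170 = 107/170 ≈ 0.62941)
(z - x(-215, 165)) - 339768 = (107/170 - (9 - 1/430*(-215))) - 339768 = (107/170 - (9 + ½)) - 339768 = (107/170 - 1*19/2) - 339768 = (107/170 - 19/2) - 339768 = -754/85 - 339768 = -28881034/85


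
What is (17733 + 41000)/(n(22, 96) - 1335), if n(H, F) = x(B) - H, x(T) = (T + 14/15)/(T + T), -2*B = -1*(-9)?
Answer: -15857910/366283 ≈ -43.294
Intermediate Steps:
B = -9/2 (B = -(-1)*(-9)/2 = -½*9 = -9/2 ≈ -4.5000)
x(T) = (14/15 + T)/(2*T) (x(T) = (T + 14*(1/15))/((2*T)) = (T + 14/15)*(1/(2*T)) = (14/15 + T)*(1/(2*T)) = (14/15 + T)/(2*T))
n(H, F) = 107/270 - H (n(H, F) = (14 + 15*(-9/2))/(30*(-9/2)) - H = (1/30)*(-2/9)*(14 - 135/2) - H = (1/30)*(-2/9)*(-107/2) - H = 107/270 - H)
(17733 + 41000)/(n(22, 96) - 1335) = (17733 + 41000)/((107/270 - 1*22) - 1335) = 58733/((107/270 - 22) - 1335) = 58733/(-5833/270 - 1335) = 58733/(-366283/270) = 58733*(-270/366283) = -15857910/366283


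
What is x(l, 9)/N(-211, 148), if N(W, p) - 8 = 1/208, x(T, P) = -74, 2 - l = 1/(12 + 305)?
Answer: -416/45 ≈ -9.2444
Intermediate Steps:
l = 633/317 (l = 2 - 1/(12 + 305) = 2 - 1/317 = 633/317 ≈ 1.9968)
N(W, p) = 1665/208 (N(W, p) = 8 + 1/208 = 1665/208)
x(l, 9)/N(-211, 148) = -74/1665/208 = -74*208/1665 = -416/45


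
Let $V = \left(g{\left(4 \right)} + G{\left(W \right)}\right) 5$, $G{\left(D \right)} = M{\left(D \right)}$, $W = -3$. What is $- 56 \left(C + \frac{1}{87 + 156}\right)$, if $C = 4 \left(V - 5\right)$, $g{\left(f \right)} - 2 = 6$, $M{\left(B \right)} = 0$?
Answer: $- \frac{1905176}{243} \approx -7840.2$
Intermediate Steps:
$g{\left(f \right)} = 8$ ($g{\left(f \right)} = 2 + 6 = 8$)
$G{\left(D \right)} = 0$
$V = 40$ ($V = \left(8 + 0\right) 5 = 8 \cdot 5 = 40$)
$C = 140$ ($C = 4 \left(40 - 5\right) = 4 \cdot 35 = 140$)
$- 56 \left(C + \frac{1}{87 + 156}\right) = - 56 \left(140 + \frac{1}{87 + 156}\right) = - 56 \left(140 + \frac{1}{243}\right) = \left(-56\right) \frac{34021}{243} = - \frac{1905176}{243}$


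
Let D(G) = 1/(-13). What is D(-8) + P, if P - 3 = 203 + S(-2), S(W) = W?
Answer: 2651/13 ≈ 203.92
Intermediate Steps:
D(G) = -1/13
P = 204 (P = 3 + (203 - 2) = 3 + 201 = 204)
D(-8) + P = -1/13 + 204 = 2651/13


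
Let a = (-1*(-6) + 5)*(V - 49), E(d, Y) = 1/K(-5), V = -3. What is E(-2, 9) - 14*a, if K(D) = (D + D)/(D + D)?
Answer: 8009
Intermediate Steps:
K(D) = 1 (K(D) = (2*D)/((2*D)) = (2*D)*(1/(2*D)) = 1)
E(d, Y) = 1 (E(d, Y) = 1/1 = 1)
a = -572 (a = (-1*(-6) + 5)*(-3 - 49) = (6 + 5)*(-52) = 11*(-52) = -572)
E(-2, 9) - 14*a = 1 - 14*(-572) = 1 + 8008 = 8009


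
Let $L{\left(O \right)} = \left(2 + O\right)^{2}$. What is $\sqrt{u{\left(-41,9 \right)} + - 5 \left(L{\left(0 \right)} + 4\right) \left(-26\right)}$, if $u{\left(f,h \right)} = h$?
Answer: $\sqrt{1049} \approx 32.388$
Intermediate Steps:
$\sqrt{u{\left(-41,9 \right)} + - 5 \left(L{\left(0 \right)} + 4\right) \left(-26\right)} = \sqrt{9 + - 5 \left(\left(2 + 0\right)^{2} + 4\right) \left(-26\right)} = \sqrt{9 + - 5 \left(2^{2} + 4\right) \left(-26\right)} = \sqrt{9 + - 5 \left(4 + 4\right) \left(-26\right)} = \sqrt{9 + \left(-5\right) 8 \left(-26\right)} = \sqrt{9 - -1040} = \sqrt{9 + 1040} = \sqrt{1049}$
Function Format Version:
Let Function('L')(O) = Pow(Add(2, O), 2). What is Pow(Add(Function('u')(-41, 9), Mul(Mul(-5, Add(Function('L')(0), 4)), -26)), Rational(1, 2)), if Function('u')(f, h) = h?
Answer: Pow(1049, Rational(1, 2)) ≈ 32.388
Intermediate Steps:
Pow(Add(Function('u')(-41, 9), Mul(Mul(-5, Add(Function('L')(0), 4)), -26)), Rational(1, 2)) = Pow(Add(9, Mul(Mul(-5, Add(Pow(Add(2, 0), 2), 4)), -26)), Rational(1, 2)) = Pow(Add(9, Mul(Mul(-5, Add(Pow(2, 2), 4)), -26)), Rational(1, 2)) = Pow(Add(9, Mul(Mul(-5, Add(4, 4)), -26)), Rational(1, 2)) = Pow(Add(9, Mul(Mul(-5, 8), -26)), Rational(1, 2)) = Pow(Add(9, Mul(-40, -26)), Rational(1, 2)) = Pow(Add(9, 1040), Rational(1, 2)) = Pow(1049, Rational(1, 2))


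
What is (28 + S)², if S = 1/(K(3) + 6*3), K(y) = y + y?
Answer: 452929/576 ≈ 786.33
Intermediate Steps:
K(y) = 2*y
S = 1/24 (S = 1/(2*3 + 6*3) = 1/(6 + 18) = 1/24 ≈ 0.041667)
(28 + S)² = (28 + 1/24)² = (673/24)² = 452929/576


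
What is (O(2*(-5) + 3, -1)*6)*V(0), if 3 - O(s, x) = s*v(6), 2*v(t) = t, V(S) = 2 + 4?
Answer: 864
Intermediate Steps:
V(S) = 6
v(t) = t/2
O(s, x) = 3 - 3*s (O(s, x) = 3 - s*(1/2)*6 = 3 - s*3 = 3 - 3*s)
(O(2*(-5) + 3, -1)*6)*V(0) = ((3 - 3*(2*(-5) + 3))*6)*6 = ((3 - 3*(-10 + 3))*6)*6 = ((3 - 3*(-7))*6)*6 = ((3 + 21)*6)*6 = (24*6)*6 = 144*6 = 864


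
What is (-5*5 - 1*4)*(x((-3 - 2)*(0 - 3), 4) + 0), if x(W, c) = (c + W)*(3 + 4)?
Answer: -3857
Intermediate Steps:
x(W, c) = 7*W + 7*c (x(W, c) = (W + c)*7 = 7*W + 7*c)
(-5*5 - 1*4)*(x((-3 - 2)*(0 - 3), 4) + 0) = (-5*5 - 1*4)*((7*((-3 - 2)*(0 - 3)) + 7*4) + 0) = (-25 - 4)*((7*(-5*(-3)) + 28) + 0) = -29*((7*15 + 28) + 0) = -29*((105 + 28) + 0) = -29*(133 + 0) = -29*133 = -3857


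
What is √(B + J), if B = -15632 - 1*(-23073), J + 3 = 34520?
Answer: 9*√518 ≈ 204.84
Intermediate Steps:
J = 34517 (J = -3 + 34520 = 34517)
B = 7441 (B = -15632 + 23073 = 7441)
√(B + J) = √(7441 + 34517) = √41958 = 9*√518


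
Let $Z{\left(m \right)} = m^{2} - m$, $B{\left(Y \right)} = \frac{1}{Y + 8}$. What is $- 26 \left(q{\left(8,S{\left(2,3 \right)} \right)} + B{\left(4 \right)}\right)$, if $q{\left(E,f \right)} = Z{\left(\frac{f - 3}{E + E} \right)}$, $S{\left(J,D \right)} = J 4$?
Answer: $\frac{1313}{384} \approx 3.4193$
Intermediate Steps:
$B{\left(Y \right)} = \frac{1}{8 + Y}$
$S{\left(J,D \right)} = 4 J$
$q{\left(E,f \right)} = \frac{\left(-1 + \frac{-3 + f}{2 E}\right) \left(-3 + f\right)}{2 E}$ ($q{\left(E,f \right)} = \frac{f - 3}{E + E} \left(-1 + \frac{f - 3}{E + E}\right) = \frac{-3 + f}{2 E} \left(-1 + \frac{-3 + f}{2 E}\right) = \frac{\left(-1 + \frac{-3 + f}{2 E}\right) \left(-3 + f\right)}{2 E}$)
$- 26 \left(q{\left(8,S{\left(2,3 \right)} \right)} + B{\left(4 \right)}\right) = - 26 \left(- \frac{\left(-3 + 4 \cdot 2\right) \left(3 - 4 \cdot 2 + 2 \cdot 8\right)}{4 \cdot 64} + \frac{1}{8 + 4}\right) = - 26 \left(\left(- \frac{1}{4}\right) \frac{1}{64} \left(-3 + 8\right) \left(3 - 8 + 16\right) + \frac{1}{12}\right) = - 26 \left(\left(- \frac{1}{4}\right) \frac{1}{64} \cdot 5 \left(3 - 8 + 16\right) + \frac{1}{12}\right) = - 26 \left(\left(- \frac{1}{4}\right) \frac{1}{64} \cdot 5 \cdot 11 + \frac{1}{12}\right) = - 26 \left(- \frac{55}{256} + \frac{1}{12}\right) = \left(-26\right) \left(- \frac{101}{768}\right) = \frac{1313}{384}$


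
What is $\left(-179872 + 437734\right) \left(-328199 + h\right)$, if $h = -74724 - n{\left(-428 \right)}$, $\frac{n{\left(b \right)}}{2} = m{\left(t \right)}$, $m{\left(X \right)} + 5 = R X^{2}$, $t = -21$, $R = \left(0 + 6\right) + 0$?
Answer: $-105260557710$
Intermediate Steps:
$R = 6$ ($R = 6 + 0 = 6$)
$m{\left(X \right)} = -5 + 6 X^{2}$
$n{\left(b \right)} = 5282$ ($n{\left(b \right)} = 2 \left(-5 + 6 \left(-21\right)^{2}\right) = 2 \left(-5 + 6 \cdot 441\right) = 2 \left(-5 + 2646\right) = 2 \cdot 2641 = 5282$)
$h = -80006$ ($h = -74724 - 5282 = -80006$)
$\left(-179872 + 437734\right) \left(-328199 + h\right) = \left(-179872 + 437734\right) \left(-328199 - 80006\right) = 257862 \left(-408205\right) = -105260557710$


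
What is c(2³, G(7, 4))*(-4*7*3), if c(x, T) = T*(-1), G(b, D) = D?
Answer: 336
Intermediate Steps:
c(x, T) = -T
c(2³, G(7, 4))*(-4*7*3) = (-1*4)*(-4*7*3) = -(-112)*3 = -4*(-84) = 336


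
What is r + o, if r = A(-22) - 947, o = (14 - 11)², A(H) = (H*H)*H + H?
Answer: -11608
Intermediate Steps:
A(H) = H + H³ (A(H) = H²*H + H = H³ + H = H + H³)
o = 9 (o = 3² = 9)
r = -11617 (r = (-22 + (-22)³) - 947 = (-22 - 10648) - 947 = -10670 - 947 = -11617)
r + o = -11617 + 9 = -11608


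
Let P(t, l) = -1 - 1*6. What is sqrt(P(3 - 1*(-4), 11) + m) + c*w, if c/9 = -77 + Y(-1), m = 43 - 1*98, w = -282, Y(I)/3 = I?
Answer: 203040 + I*sqrt(62) ≈ 2.0304e+5 + 7.874*I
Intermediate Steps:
Y(I) = 3*I
P(t, l) = -7 (P(t, l) = -1 - 6 = -7)
m = -55 (m = 43 - 98 = -55)
c = -720 (c = 9*(-77 + 3*(-1)) = 9*(-77 - 3) = 9*(-80) = -720)
sqrt(P(3 - 1*(-4), 11) + m) + c*w = sqrt(-7 - 55) - 720*(-282) = sqrt(-62) + 203040 = I*sqrt(62) + 203040 = 203040 + I*sqrt(62)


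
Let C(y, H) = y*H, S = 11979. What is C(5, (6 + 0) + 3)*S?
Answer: 539055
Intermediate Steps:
C(y, H) = H*y
C(5, (6 + 0) + 3)*S = (((6 + 0) + 3)*5)*11979 = ((6 + 3)*5)*11979 = (9*5)*11979 = 45*11979 = 539055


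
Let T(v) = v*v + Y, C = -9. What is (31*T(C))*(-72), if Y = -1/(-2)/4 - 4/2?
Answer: -176607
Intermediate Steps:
Y = -15/8 (Y = -1*(-½)*(¼) - 4*½ = (½)*(¼) - 2 = ⅛ - 2 = -15/8 ≈ -1.8750)
T(v) = -15/8 + v² (T(v) = v*v - 15/8 = v² - 15/8 = -15/8 + v²)
(31*T(C))*(-72) = (31*(-15/8 + (-9)²))*(-72) = (31*(-15/8 + 81))*(-72) = (31*(633/8))*(-72) = (19623/8)*(-72) = -176607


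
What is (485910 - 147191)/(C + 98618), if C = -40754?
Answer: 338719/57864 ≈ 5.8537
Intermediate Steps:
(485910 - 147191)/(C + 98618) = (485910 - 147191)/(-40754 + 98618) = 338719/57864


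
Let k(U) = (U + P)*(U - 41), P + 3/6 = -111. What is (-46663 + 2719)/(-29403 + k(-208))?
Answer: -29296/33435 ≈ -0.87621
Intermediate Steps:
P = -223/2 (P = -1/2 - 111 = -223/2 ≈ -111.50)
k(U) = (-41 + U)*(-223/2 + U) (k(U) = (U - 223/2)*(U - 41) = (-223/2 + U)*(-41 + U) = (-41 + U)*(-223/2 + U))
(-46663 + 2719)/(-29403 + k(-208)) = (-46663 + 2719)/(-29403 + (9143/2 + (-208)**2 - 305/2*(-208))) = -43944/(-29403 + (9143/2 + 43264 + 31720)) = -43944/(-29403 + 159111/2) = -43944/100305/2 = -43944*2/100305 = -29296/33435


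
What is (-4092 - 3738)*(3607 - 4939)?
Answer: 10429560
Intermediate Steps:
(-4092 - 3738)*(3607 - 4939) = -7830*(-1332) = 10429560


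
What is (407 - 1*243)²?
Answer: 26896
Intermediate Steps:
(407 - 1*243)² = (407 - 243)² = 164² = 26896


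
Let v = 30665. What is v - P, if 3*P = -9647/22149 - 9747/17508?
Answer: 11891545842173/387784692 ≈ 30665.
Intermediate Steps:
P = -128261993/387784692 (P = (-9647/22149 - 9747/17508)/3 = (-9647*1/22149 - 9747*1/17508)/3 = (-9647/22149 - 3249/5836)/3 = (1/3)*(-128261993/129261564) = -128261993/387784692 ≈ -0.33076)
v - P = 30665 - 1*(-128261993/387784692) = 30665 + 128261993/387784692 = 11891545842173/387784692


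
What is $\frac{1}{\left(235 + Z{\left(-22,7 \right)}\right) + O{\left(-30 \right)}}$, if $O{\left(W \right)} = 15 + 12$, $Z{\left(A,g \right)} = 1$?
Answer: $\frac{1}{263} \approx 0.0038023$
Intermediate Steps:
$O{\left(W \right)} = 27$
$\frac{1}{\left(235 + Z{\left(-22,7 \right)}\right) + O{\left(-30 \right)}} = \frac{1}{\left(235 + 1\right) + 27} = \frac{1}{236 + 27} = \frac{1}{263}$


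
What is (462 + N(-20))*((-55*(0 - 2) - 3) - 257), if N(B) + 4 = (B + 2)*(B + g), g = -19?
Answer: -174000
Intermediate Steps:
N(B) = -4 + (-19 + B)*(2 + B) (N(B) = -4 + (B + 2)*(B - 19) = -4 + (2 + B)*(-19 + B) = -4 + (-19 + B)*(2 + B))
(462 + N(-20))*((-55*(0 - 2) - 3) - 257) = (462 + (-42 + (-20)² - 17*(-20)))*((-55*(0 - 2) - 3) - 257) = (462 + (-42 + 400 + 340))*((-55*(-2) - 3) - 257) = (462 + 698)*((-11*(-10) - 3) - 257) = 1160*((110 - 3) - 257) = 1160*(107 - 257) = 1160*(-150) = -174000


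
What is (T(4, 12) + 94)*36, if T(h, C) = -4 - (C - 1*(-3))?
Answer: 2700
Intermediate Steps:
T(h, C) = -7 - C (T(h, C) = -4 - (C + 3) = -4 - (3 + C) = -4 + (-3 - C) = -7 - C)
(T(4, 12) + 94)*36 = ((-7 - 1*12) + 94)*36 = ((-7 - 12) + 94)*36 = (-19 + 94)*36 = 75*36 = 2700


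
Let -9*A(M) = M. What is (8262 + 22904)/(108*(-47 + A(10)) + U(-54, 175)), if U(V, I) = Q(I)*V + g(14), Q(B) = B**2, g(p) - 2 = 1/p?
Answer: -436324/23225215 ≈ -0.018787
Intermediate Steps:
A(M) = -M/9
g(p) = 2 + 1/p
U(V, I) = 29/14 + V*I**2 (U(V, I) = I**2*V + (2 + 1/14) = V*I**2 + (2 + 1/14) = V*I**2 + 29/14 = 29/14 + V*I**2)
(8262 + 22904)/(108*(-47 + A(10)) + U(-54, 175)) = (8262 + 22904)/(108*(-47 - 1/9*10) + (29/14 - 54*175**2)) = 31166/(108*(-47 - 10/9) + (29/14 - 54*30625)) = 31166/(108*(-433/9) + (29/14 - 1653750)) = 31166/(-5196 - 23152471/14) = 31166/(-23225215/14) = 31166*(-14/23225215) = -436324/23225215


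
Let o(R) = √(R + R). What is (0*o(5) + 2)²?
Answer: 4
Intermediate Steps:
o(R) = √2*√R (o(R) = √(2*R) = √2*√R)
(0*o(5) + 2)² = (0*(√2*√5) + 2)² = (0*√10 + 2)² = (0 + 2)² = 2² = 4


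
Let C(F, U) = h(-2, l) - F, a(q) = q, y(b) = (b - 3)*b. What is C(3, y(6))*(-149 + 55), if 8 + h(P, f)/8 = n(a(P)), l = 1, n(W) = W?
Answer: 7802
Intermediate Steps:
y(b) = b*(-3 + b) (y(b) = (-3 + b)*b = b*(-3 + b))
h(P, f) = -64 + 8*P
C(F, U) = -80 - F (C(F, U) = (-64 + 8*(-2)) - F = (-64 - 16) - F = -80 - F)
C(3, y(6))*(-149 + 55) = (-80 - 1*3)*(-149 + 55) = (-80 - 3)*(-94) = -83*(-94) = 7802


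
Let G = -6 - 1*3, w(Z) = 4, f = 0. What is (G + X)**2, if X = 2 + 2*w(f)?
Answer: 1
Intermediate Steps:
X = 10 (X = 2 + 2*4 = 2 + 8 = 10)
G = -9 (G = -6 - 3 = -9)
(G + X)**2 = (-9 + 10)**2 = 1**2 = 1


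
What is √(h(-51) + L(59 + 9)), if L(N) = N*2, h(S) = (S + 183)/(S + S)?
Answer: √38930/17 ≈ 11.606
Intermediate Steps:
h(S) = (183 + S)/(2*S) (h(S) = (183 + S)/((2*S)) = (183 + S)*(1/(2*S)) = (183 + S)/(2*S))
L(N) = 2*N
√(h(-51) + L(59 + 9)) = √((½)*(183 - 51)/(-51) + 2*(59 + 9)) = √((½)*(-1/51)*132 + 2*68) = √(-22/17 + 136) = √(2290/17) = √38930/17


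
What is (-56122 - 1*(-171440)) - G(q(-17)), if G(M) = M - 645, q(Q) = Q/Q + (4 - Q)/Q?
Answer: 1971375/17 ≈ 1.1596e+5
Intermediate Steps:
q(Q) = 1 + (4 - Q)/Q
G(M) = -645 + M
(-56122 - 1*(-171440)) - G(q(-17)) = (-56122 - 1*(-171440)) - (-645 + 4/(-17)) = (-56122 + 171440) - (-645 + 4*(-1/17)) = 115318 - (-645 - 4/17) = 115318 - 1*(-10969/17) = 115318 + 10969/17 = 1971375/17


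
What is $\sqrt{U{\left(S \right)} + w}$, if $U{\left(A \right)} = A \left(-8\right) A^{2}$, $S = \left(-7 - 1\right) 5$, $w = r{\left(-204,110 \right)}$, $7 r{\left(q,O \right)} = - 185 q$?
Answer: $\frac{2 \sqrt{6338045}}{7} \approx 719.3$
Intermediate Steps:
$r{\left(q,O \right)} = - \frac{185 q}{7}$ ($r{\left(q,O \right)} = \frac{\left(-185\right) q}{7} = - \frac{185 q}{7}$)
$w = \frac{37740}{7}$ ($w = \left(- \frac{185}{7}\right) \left(-204\right) = \frac{37740}{7} \approx 5391.4$)
$S = -40$ ($S = \left(-8\right) 5 = -40$)
$U{\left(A \right)} = - 8 A^{3}$ ($U{\left(A \right)} = - 8 A A^{2} = - 8 A^{3}$)
$\sqrt{U{\left(S \right)} + w} = \sqrt{- 8 \left(-40\right)^{3} + \frac{37740}{7}} = \sqrt{\left(-8\right) \left(-64000\right) + \frac{37740}{7}} = \sqrt{512000 + \frac{37740}{7}} = \sqrt{\frac{3621740}{7}} = \frac{2 \sqrt{6338045}}{7}$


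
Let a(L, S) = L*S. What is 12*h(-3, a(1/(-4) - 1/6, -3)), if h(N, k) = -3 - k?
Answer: -51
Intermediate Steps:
12*h(-3, a(1/(-4) - 1/6, -3)) = 12*(-3 - (1/(-4) - 1/6)*(-3)) = 12*(-3 - (1*(-1/4) - 1*1/6)*(-3)) = 12*(-3 - (-1/4 - 1/6)*(-3)) = 12*(-3 - (-5)*(-3)/12) = 12*(-3 - 1*5/4) = 12*(-3 - 5/4) = 12*(-17/4) = -51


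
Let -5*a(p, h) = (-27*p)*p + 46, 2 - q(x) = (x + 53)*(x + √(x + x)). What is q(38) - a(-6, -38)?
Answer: -18206/5 - 182*√19 ≈ -4434.5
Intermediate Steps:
q(x) = 2 - (53 + x)*(x + √2*√x) (q(x) = 2 - (x + 53)*(x + √(x + x)) = 2 - (53 + x)*(x + √(2*x)) = 2 - (53 + x)*(x + √2*√x))
a(p, h) = -46/5 + 27*p²/5 (a(p, h) = -((-27*p)*p + 46)/5 = -(-27*p² + 46)/5 = -(46 - 27*p²)/5 = -46/5 + 27*p²/5)
q(38) - a(-6, -38) = (2 - 1*38² - 53*38 - √2*38^(3/2) - 53*√2*√38) - (-46/5 + (27/5)*(-6)²) = (2 - 1*1444 - 2014 - √2*38*√38 - 106*√19) - (-46/5 + (27/5)*36) = (2 - 1444 - 2014 - 76*√19 - 106*√19) - (-46/5 + 972/5) = (-3456 - 182*√19) - 1*926/5 = (-3456 - 182*√19) - 926/5 = -18206/5 - 182*√19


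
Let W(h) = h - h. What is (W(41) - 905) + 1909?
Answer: 1004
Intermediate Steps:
W(h) = 0
(W(41) - 905) + 1909 = (0 - 905) + 1909 = -905 + 1909 = 1004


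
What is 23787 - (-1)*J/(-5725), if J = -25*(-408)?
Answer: 5446815/229 ≈ 23785.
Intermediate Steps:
J = 10200
23787 - (-1)*J/(-5725) = 23787 - (-1)*10200/(-5725) = 23787 - (-1)*10200*(-1/5725) = 23787 - (-1)*(-408)/229 = 23787 - 1*408/229 = 23787 - 408/229 = 5446815/229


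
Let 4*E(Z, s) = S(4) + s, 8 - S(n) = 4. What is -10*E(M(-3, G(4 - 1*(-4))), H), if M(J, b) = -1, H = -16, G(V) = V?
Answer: 30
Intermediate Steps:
S(n) = 4 (S(n) = 8 - 1*4 = 8 - 4 = 4)
E(Z, s) = 1 + s/4 (E(Z, s) = (4 + s)/4 = 1 + s/4)
-10*E(M(-3, G(4 - 1*(-4))), H) = -10*(1 + (1/4)*(-16)) = -10*(1 - 4) = -10*(-3) = 30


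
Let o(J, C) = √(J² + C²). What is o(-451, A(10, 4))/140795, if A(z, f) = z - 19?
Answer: √203482/140795 ≈ 0.0032039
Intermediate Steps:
A(z, f) = -19 + z
o(J, C) = √(C² + J²)
o(-451, A(10, 4))/140795 = √((-19 + 10)² + (-451)²)/140795 = √((-9)² + 203401)*(1/140795) = √(81 + 203401)*(1/140795) = √203482*(1/140795) = √203482/140795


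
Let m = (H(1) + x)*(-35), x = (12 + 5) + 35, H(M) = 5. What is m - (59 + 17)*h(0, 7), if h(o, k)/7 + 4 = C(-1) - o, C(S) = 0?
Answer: 133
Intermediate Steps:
x = 52 (x = 17 + 35 = 52)
h(o, k) = -28 - 7*o (h(o, k) = -28 + 7*(0 - o) = -28 + 7*(-o) = -28 - 7*o)
m = -1995 (m = (5 + 52)*(-35) = 57*(-35) = -1995)
m - (59 + 17)*h(0, 7) = -1995 - (59 + 17)*(-28 - 7*0) = -1995 - 76*(-28 + 0) = -1995 - 76*(-28) = -1995 - 1*(-2128) = -1995 + 2128 = 133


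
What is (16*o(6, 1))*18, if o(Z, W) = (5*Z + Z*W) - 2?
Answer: 9792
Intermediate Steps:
o(Z, W) = -2 + 5*Z + W*Z (o(Z, W) = (5*Z + W*Z) - 2 = -2 + 5*Z + W*Z)
(16*o(6, 1))*18 = (16*(-2 + 5*6 + 1*6))*18 = (16*(-2 + 30 + 6))*18 = (16*34)*18 = 544*18 = 9792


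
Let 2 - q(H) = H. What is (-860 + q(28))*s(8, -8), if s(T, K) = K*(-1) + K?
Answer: 0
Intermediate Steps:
q(H) = 2 - H
s(T, K) = 0 (s(T, K) = -K + K = 0)
(-860 + q(28))*s(8, -8) = (-860 + (2 - 1*28))*0 = (-860 + (2 - 28))*0 = (-860 - 26)*0 = -886*0 = 0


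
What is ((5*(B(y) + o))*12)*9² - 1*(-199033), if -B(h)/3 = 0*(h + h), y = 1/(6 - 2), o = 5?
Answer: 223333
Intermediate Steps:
y = ¼ (y = 1/4 = ¼ ≈ 0.25000)
B(h) = 0 (B(h) = -0*(h + h) = -0*2*h = -3*0 = 0)
((5*(B(y) + o))*12)*9² - 1*(-199033) = ((5*(0 + 5))*12)*9² - 1*(-199033) = ((5*5)*12)*81 + 199033 = (25*12)*81 + 199033 = 300*81 + 199033 = 24300 + 199033 = 223333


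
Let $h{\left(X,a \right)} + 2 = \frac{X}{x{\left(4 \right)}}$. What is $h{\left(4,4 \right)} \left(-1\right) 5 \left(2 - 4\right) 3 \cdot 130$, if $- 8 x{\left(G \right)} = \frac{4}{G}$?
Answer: $-132600$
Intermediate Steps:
$x{\left(G \right)} = - \frac{1}{2 G}$ ($x{\left(G \right)} = - \frac{4 \frac{1}{G}}{8} = - \frac{1}{2 G}$)
$h{\left(X,a \right)} = -2 - 8 X$ ($h{\left(X,a \right)} = -2 + \frac{X}{\left(- \frac{1}{2}\right) \frac{1}{4}} = -2 + \frac{X}{- \frac{1}{8}} = -2 + X \left(-8\right) = -2 - 8 X$)
$h{\left(4,4 \right)} \left(-1\right) 5 \left(2 - 4\right) 3 \cdot 130 = \left(-2 - 32\right) \left(-1\right) 5 \left(2 - 4\right) 3 \cdot 130 = \left(-2 - 32\right) \left(- 5 \left(\left(-2\right) 3\right)\right) 130 = - 34 \left(\left(-5\right) \left(-6\right)\right) 130 = \left(-34\right) 30 \cdot 130 = \left(-1020\right) 130 = -132600$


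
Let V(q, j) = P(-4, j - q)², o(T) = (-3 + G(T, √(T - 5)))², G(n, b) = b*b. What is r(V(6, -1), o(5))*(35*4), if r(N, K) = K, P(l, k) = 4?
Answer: 1260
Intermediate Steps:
G(n, b) = b²
o(T) = (-8 + T)² (o(T) = (-3 + (√(T - 5))²)² = (-3 + (√(-5 + T))²)² = (-3 + (-5 + T))² = (-8 + T)²)
V(q, j) = 16 (V(q, j) = 4² = 16)
r(V(6, -1), o(5))*(35*4) = (-8 + 5)²*(35*4) = (-3)²*140 = 9*140 = 1260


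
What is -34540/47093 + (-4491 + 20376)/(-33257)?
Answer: -1896769085/1566171901 ≈ -1.2111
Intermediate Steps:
-34540/47093 + (-4491 + 20376)/(-33257) = -34540*1/47093 + 15885*(-1/33257) = -34540/47093 - 15885/33257 = -1896769085/1566171901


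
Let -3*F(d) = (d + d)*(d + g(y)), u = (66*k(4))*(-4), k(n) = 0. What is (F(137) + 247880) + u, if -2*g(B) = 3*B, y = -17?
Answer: 699115/3 ≈ 2.3304e+5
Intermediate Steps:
g(B) = -3*B/2
u = 0 (u = (66*0)*(-4) = 0*(-4) = 0)
F(d) = -2*d*(51/2 + d)/3 (F(d) = -(d + d)*(d - 3/2*(-17))/3 = -2*d*(d + 51/2)/3 = -2*d*(51/2 + d)/3)
(F(137) + 247880) + u = (-⅓*137*(51 + 2*137) + 247880) + 0 = (-⅓*137*(51 + 274) + 247880) + 0 = (-⅓*137*325 + 247880) + 0 = (-44525/3 + 247880) + 0 = 699115/3 + 0 = 699115/3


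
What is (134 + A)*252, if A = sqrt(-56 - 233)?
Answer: 33768 + 4284*I ≈ 33768.0 + 4284.0*I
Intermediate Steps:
A = 17*I (A = sqrt(-289) = 17*I ≈ 17.0*I)
(134 + A)*252 = (134 + 17*I)*252 = 33768 + 4284*I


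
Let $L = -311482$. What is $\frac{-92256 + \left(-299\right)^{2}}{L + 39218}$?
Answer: $\frac{2855}{272264} \approx 0.010486$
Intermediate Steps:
$\frac{-92256 + \left(-299\right)^{2}}{L + 39218} = \frac{-92256 + \left(-299\right)^{2}}{-311482 + 39218} = \frac{-92256 + 89401}{-272264} = \left(-2855\right) \left(- \frac{1}{272264}\right) = \frac{2855}{272264}$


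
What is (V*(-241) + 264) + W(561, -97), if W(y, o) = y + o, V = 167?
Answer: -39519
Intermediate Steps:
W(y, o) = o + y
(V*(-241) + 264) + W(561, -97) = (167*(-241) + 264) + (-97 + 561) = (-40247 + 264) + 464 = -39983 + 464 = -39519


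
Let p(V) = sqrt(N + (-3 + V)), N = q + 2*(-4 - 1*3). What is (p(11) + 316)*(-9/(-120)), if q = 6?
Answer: 237/10 ≈ 23.700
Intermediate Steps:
N = -8 (N = 6 + 2*(-4 - 1*3) = 6 + 2*(-4 - 3) = 6 + 2*(-7) = 6 - 14 = -8)
p(V) = sqrt(-11 + V) (p(V) = sqrt(-8 + (-3 + V)) = sqrt(-11 + V))
(p(11) + 316)*(-9/(-120)) = (sqrt(-11 + 11) + 316)*(-9/(-120)) = (sqrt(0) + 316)*(-9*(-1/120)) = (0 + 316)*(3/40) = 316*(3/40) = 237/10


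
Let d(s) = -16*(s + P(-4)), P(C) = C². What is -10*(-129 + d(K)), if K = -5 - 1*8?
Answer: 1770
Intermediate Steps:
K = -13 (K = -5 - 8 = -13)
d(s) = -256 - 16*s (d(s) = -16*(s + (-4)²) = -16*(s + 16) = -16*(16 + s) = -256 - 16*s)
-10*(-129 + d(K)) = -10*(-129 + (-256 - 16*(-13))) = -10*(-129 + (-256 + 208)) = -10*(-129 - 48) = -10*(-177) = 1770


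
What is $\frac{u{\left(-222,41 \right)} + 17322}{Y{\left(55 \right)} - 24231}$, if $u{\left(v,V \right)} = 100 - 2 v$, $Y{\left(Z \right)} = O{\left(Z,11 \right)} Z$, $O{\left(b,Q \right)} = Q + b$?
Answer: $- \frac{17866}{20601} \approx -0.86724$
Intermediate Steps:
$Y{\left(Z \right)} = Z \left(11 + Z\right)$ ($Y{\left(Z \right)} = \left(11 + Z\right) Z = Z \left(11 + Z\right)$)
$\frac{u{\left(-222,41 \right)} + 17322}{Y{\left(55 \right)} - 24231} = \frac{\left(100 - -444\right) + 17322}{55 \left(11 + 55\right) - 24231} = \frac{\left(100 + 444\right) + 17322}{55 \cdot 66 - 24231} = \frac{544 + 17322}{3630 - 24231} = \frac{17866}{-20601} = 17866 \left(- \frac{1}{20601}\right) = - \frac{17866}{20601}$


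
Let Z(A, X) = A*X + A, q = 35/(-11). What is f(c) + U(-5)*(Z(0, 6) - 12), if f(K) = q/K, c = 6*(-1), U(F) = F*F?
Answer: -19765/66 ≈ -299.47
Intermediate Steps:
q = -35/11 (q = 35*(-1/11) = -35/11 ≈ -3.1818)
U(F) = F²
c = -6
f(K) = -35/(11*K)
Z(A, X) = A + A*X
f(c) + U(-5)*(Z(0, 6) - 12) = -35/11/(-6) + (-5)²*(0*(1 + 6) - 12) = -35/11*(-⅙) + 25*(0*7 - 12) = 35/66 + 25*(0 - 12) = 35/66 + 25*(-12) = 35/66 - 300 = -19765/66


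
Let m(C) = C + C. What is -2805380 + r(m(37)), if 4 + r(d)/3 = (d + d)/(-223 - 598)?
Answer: -2303227276/821 ≈ -2.8054e+6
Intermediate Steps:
m(C) = 2*C
r(d) = -12 - 6*d/821 (r(d) = -12 + 3*((d + d)/(-223 - 598)) = -12 + 3*((2*d)/(-821)) = -12 + 3*((2*d)*(-1/821)) = -12 + 3*(-2*d/821) = -12 - 6*d/821)
-2805380 + r(m(37)) = -2805380 + (-12 - 12*37/821) = -2805380 + (-12 - 6/821*74) = -2805380 + (-12 - 444/821) = -2805380 - 10296/821 = -2303227276/821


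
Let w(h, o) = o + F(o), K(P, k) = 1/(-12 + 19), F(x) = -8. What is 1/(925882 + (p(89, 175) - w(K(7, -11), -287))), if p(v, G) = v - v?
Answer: 1/926177 ≈ 1.0797e-6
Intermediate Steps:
p(v, G) = 0
K(P, k) = 1/7
w(h, o) = -8 + o (w(h, o) = o - 8 = -8 + o)
1/(925882 + (p(89, 175) - w(K(7, -11), -287))) = 1/(925882 + (0 - (-8 - 287))) = 1/(925882 + (0 - 1*(-295))) = 1/(925882 + (0 + 295)) = 1/(925882 + 295) = 1/926177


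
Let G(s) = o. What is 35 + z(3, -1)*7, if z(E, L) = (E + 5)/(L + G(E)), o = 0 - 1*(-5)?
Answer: 49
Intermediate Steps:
o = 5 (o = 0 + 5 = 5)
G(s) = 5
z(E, L) = (5 + E)/(5 + L) (z(E, L) = (E + 5)/(L + 5) = (5 + E)/(5 + L))
35 + z(3, -1)*7 = 35 + ((5 + 3)/(5 - 1))*7 = 35 + (8/4)*7 = 35 + ((¼)*8)*7 = 35 + 2*7 = 35 + 14 = 49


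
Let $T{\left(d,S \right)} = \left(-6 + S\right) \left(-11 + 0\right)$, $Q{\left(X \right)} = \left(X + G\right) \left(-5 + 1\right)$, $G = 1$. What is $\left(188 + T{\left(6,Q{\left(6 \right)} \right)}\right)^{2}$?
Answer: $315844$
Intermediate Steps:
$Q{\left(X \right)} = -4 - 4 X$ ($Q{\left(X \right)} = \left(X + 1\right) \left(-5 + 1\right) = \left(1 + X\right) \left(-4\right) = -4 - 4 X$)
$T{\left(d,S \right)} = 66 - 11 S$ ($T{\left(d,S \right)} = \left(-6 + S\right) \left(-11\right) = 66 - 11 S$)
$\left(188 + T{\left(6,Q{\left(6 \right)} \right)}\right)^{2} = \left(188 - \left(-66 + 11 \left(-4 - 24\right)\right)\right)^{2} = \left(188 + \left(66 - -308\right)\right)^{2} = \left(188 + \left(66 + 308\right)\right)^{2} = \left(188 + 374\right)^{2} = 562^{2} = 315844$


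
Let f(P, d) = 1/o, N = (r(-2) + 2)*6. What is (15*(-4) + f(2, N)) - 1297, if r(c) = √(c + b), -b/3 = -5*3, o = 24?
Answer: -32567/24 ≈ -1357.0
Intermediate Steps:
b = 45 (b = -(-15)*3 = -3*(-15) = 45)
r(c) = √(45 + c) (r(c) = √(c + 45) = √(45 + c))
N = 12 + 6*√43 (N = (√(45 - 2) + 2)*6 = (√43 + 2)*6 = (2 + √43)*6 = 12 + 6*√43 ≈ 51.345)
f(P, d) = 1/24
(15*(-4) + f(2, N)) - 1297 = (15*(-4) + 1/24) - 1297 = (-60 + 1/24) - 1297 = -1439/24 - 1297 = -32567/24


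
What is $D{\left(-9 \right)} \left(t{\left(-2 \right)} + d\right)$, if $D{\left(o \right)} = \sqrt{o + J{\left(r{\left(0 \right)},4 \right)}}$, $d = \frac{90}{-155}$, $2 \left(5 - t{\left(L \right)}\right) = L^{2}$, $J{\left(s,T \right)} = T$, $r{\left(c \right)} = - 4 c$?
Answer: $\frac{75 i \sqrt{5}}{31} \approx 5.4098 i$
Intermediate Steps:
$t{\left(L \right)} = 5 - \frac{L^{2}}{2}$
$d = - \frac{18}{31}$ ($d = 90 \left(- \frac{1}{155}\right) = - \frac{18}{31} \approx -0.58065$)
$D{\left(o \right)} = \sqrt{4 + o}$ ($D{\left(o \right)} = \sqrt{o + 4} = \sqrt{4 + o}$)
$D{\left(-9 \right)} \left(t{\left(-2 \right)} + d\right) = \sqrt{4 - 9} \left(\left(5 - \frac{\left(-2\right)^{2}}{2}\right) - \frac{18}{31}\right) = \sqrt{-5} \left(\left(5 - 2\right) - \frac{18}{31}\right) = i \sqrt{5} \left(\left(5 - 2\right) - \frac{18}{31}\right) = i \sqrt{5} \left(3 - \frac{18}{31}\right) = i \sqrt{5} \cdot \frac{75}{31} = \frac{75 i \sqrt{5}}{31}$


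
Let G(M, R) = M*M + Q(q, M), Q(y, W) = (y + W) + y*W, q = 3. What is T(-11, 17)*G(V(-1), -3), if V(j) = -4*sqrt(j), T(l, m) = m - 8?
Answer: -117 - 144*I ≈ -117.0 - 144.0*I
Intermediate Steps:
T(l, m) = -8 + m
Q(y, W) = W + y + W*y (Q(y, W) = (W + y) + W*y = W + y + W*y)
G(M, R) = 3 + M**2 + 4*M (G(M, R) = M*M + (M + 3 + M*3) = M**2 + (M + 3 + 3*M) = M**2 + (3 + 4*M) = 3 + M**2 + 4*M)
T(-11, 17)*G(V(-1), -3) = (-8 + 17)*(3 + (-4*I)**2 + 4*(-4*I)) = 9*(3 + (-4*I)**2 + 4*(-4*I)) = 9*(3 - 16 - 16*I) = 9*(-13 - 16*I) = -117 - 144*I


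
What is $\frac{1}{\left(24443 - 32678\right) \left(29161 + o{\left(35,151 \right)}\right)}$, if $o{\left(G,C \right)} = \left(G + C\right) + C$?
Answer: $- \frac{1}{242916030} \approx -4.1167 \cdot 10^{-9}$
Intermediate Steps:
$o{\left(G,C \right)} = G + 2 C$ ($o{\left(G,C \right)} = \left(C + G\right) + C = G + 2 C$)
$\frac{1}{\left(24443 - 32678\right) \left(29161 + o{\left(35,151 \right)}\right)} = \frac{1}{\left(24443 - 32678\right) \left(29161 + \left(35 + 2 \cdot 151\right)\right)} = \frac{1}{\left(-8235\right) \left(29161 + \left(35 + 302\right)\right)} = \frac{1}{\left(-8235\right) \left(29161 + 337\right)} = \frac{1}{\left(-8235\right) 29498} = \frac{1}{-242916030} = - \frac{1}{242916030}$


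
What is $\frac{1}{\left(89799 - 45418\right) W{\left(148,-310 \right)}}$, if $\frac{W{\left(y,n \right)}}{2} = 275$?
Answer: $\frac{1}{24409550} \approx 4.0968 \cdot 10^{-8}$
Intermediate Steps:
$W{\left(y,n \right)} = 550$ ($W{\left(y,n \right)} = 2 \cdot 275 = 550$)
$\frac{1}{\left(89799 - 45418\right) W{\left(148,-310 \right)}} = \frac{1}{\left(89799 - 45418\right) 550} = \frac{1}{44381} \cdot \frac{1}{550} = \frac{1}{24409550}$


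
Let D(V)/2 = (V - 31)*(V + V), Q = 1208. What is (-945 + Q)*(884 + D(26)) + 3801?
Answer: 99533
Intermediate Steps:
D(V) = 4*V*(-31 + V) (D(V) = 2*((V - 31)*(V + V)) = 2*((-31 + V)*(2*V)) = 2*(2*V*(-31 + V)) = 4*V*(-31 + V))
(-945 + Q)*(884 + D(26)) + 3801 = (-945 + 1208)*(884 + 4*26*(-31 + 26)) + 3801 = 263*(884 + 4*26*(-5)) + 3801 = 263*(884 - 520) + 3801 = 263*364 + 3801 = 95732 + 3801 = 99533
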